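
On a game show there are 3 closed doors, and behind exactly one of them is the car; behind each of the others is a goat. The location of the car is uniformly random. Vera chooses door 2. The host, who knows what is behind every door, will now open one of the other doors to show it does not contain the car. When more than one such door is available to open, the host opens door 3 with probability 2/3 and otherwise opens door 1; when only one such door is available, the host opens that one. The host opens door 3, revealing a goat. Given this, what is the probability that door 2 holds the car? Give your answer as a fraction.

Apply Bayes' rule, conditioning on where the car actually is.
If it is behind door 1 (prior 1/3): only door 3 is available, probability 1; weight (1/3)·1 = 1/3.
If it is behind door 2 (prior 1/3): door 3 is available, opened with probability 2/3; weight (1/3)·(2/3) = 2/9.
If it is behind door 3 (prior 1/3): the host opened door 3, so this case is ruled out; weight (1/3)·0 = 0.
The weights sum to 5/9.
So P(the car behind door 2 | the host opened door 3) = (2/9) / (5/9) = 2/5.

2/5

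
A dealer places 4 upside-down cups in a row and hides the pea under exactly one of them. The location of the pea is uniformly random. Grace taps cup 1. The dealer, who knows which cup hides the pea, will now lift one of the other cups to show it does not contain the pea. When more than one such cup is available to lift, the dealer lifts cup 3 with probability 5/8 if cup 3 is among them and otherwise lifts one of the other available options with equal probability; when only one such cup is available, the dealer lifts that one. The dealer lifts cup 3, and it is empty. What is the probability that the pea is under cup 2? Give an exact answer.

1/3

Consider each possible location of the pea in turn.
If it is under any of cups 1, 2, and 4 (prior 1/4 each): cup 3 is available, opened with probability 5/8; weight (1/4)·(5/8) = 5/32 each.
If it is under cup 3 (prior 1/4): the dealer opened cup 3, so this case is ruled out; weight (1/4)·0 = 0.
The weights sum to 15/32.
So P(the pea under cup 2 | the dealer opened cup 3) = (5/32) / (15/32) = 1/3.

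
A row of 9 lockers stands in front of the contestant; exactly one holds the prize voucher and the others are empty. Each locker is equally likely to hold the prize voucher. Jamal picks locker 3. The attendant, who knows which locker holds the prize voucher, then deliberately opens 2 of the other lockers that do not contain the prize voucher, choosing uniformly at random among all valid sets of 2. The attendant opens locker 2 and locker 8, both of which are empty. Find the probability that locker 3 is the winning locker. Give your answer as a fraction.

1/9

Condition on the true location of the prize voucher.
If it is in any of lockers 1, 4, 5, 6, 7, and 9 (prior 1/9 each): the attendant has 21 equally likely choices, so probability 1/21; weight (1/9)·(1/21) = 1/189 each.
If it is in either of lockers 2 and 8 (prior 1/9 each): that locker was opened and seen not to hold the prize — ruled out; weight (1/9)·0 = 0 each.
If it is in locker 3 (prior 1/9): the attendant has 28 equally likely choices, so probability 1/28; weight (1/9)·(1/28) = 1/252.
The weights sum to 1/28.
So P(the prize voucher in locker 3 | the attendant opened locker 2 and locker 8) = (1/252) / (1/28) = 1/9.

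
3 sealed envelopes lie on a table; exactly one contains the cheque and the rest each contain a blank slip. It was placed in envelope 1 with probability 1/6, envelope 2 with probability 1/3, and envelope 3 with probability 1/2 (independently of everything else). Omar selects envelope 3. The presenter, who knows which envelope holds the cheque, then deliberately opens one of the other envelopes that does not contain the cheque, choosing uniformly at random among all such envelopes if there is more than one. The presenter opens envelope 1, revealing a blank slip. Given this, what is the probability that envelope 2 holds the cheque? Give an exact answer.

Consider each possible location of the cheque in turn.
If it is in envelope 1 (prior 1/6): the presenter opened envelope 1, so this case is ruled out; weight (1/6)·0 = 0.
If it is in envelope 2 (prior 1/3): the presenter has no choice, probability 1; weight (1/3)·1 = 1/3.
If it is in envelope 3 (prior 1/2): the presenter has 2 equally likely choices, so probability 1/2; weight (1/2)·(1/2) = 1/4.
The weights sum to 7/12.
So P(the cheque in envelope 2 | the presenter opened envelope 1) = (1/3) / (7/12) = 4/7.

4/7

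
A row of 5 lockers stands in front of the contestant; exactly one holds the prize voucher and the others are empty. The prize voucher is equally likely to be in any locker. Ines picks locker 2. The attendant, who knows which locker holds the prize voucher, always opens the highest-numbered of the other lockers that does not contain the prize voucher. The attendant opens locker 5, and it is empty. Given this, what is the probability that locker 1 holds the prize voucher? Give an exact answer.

1/4

Condition on the true location of the prize voucher.
If it is in any of lockers 1, 2, 3, and 4 (prior 1/5 each): locker 5 is the highest-numbered option available, probability 1; weight (1/5)·1 = 1/5 each.
If it is in locker 5 (prior 1/5): the attendant opened locker 5, so this case is ruled out; weight (1/5)·0 = 0.
The weights sum to 4/5.
So P(the prize voucher in locker 1 | the attendant opened locker 5) = (1/5) / (4/5) = 1/4.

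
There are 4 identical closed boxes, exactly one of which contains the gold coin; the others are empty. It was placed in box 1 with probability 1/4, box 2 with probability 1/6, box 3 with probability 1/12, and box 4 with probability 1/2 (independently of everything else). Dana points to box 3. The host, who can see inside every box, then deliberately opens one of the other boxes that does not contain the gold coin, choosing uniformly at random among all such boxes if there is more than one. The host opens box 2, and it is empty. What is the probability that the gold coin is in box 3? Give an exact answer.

2/29

Consider each possible location of the gold coin in turn.
If it is in box 1 (prior 1/4): the host has 2 equally likely choices, so probability 1/2; weight (1/4)·(1/2) = 1/8.
If it is in box 2 (prior 1/6): the host opened box 2, so this case is ruled out; weight (1/6)·0 = 0.
If it is in box 3 (prior 1/12): the host has 3 equally likely choices, so probability 1/3; weight (1/12)·(1/3) = 1/36.
If it is in box 4 (prior 1/2): the host has 2 equally likely choices, so probability 1/2; weight (1/2)·(1/2) = 1/4.
The weights sum to 29/72.
So P(the gold coin in box 3 | the host opened box 2) = (1/36) / (29/72) = 2/29.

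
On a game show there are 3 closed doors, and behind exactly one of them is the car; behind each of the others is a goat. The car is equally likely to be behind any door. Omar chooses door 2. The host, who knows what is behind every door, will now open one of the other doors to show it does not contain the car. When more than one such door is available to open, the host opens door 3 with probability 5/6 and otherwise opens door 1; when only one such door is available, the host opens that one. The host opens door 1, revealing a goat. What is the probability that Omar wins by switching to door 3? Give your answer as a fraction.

Consider each possible location of the car in turn.
If it is behind door 1 (prior 1/3): the host opened door 1, so this case is ruled out; weight (1/3)·0 = 0.
If it is behind door 2 (prior 1/3): door 3 is available but not opened, probability 1/6; weight (1/3)·(1/6) = 1/18.
If it is behind door 3 (prior 1/3): only door 1 is available, probability 1; weight (1/3)·1 = 1/3.
The weights sum to 7/18.
So P(the car behind door 3 | the host opened door 1) = (1/3) / (7/18) = 6/7.

6/7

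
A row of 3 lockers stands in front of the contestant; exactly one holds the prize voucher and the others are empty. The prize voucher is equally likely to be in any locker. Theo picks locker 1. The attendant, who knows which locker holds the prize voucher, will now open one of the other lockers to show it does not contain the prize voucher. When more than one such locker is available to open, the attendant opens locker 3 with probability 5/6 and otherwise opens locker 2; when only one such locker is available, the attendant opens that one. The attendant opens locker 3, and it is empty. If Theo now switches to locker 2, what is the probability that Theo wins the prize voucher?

Consider each possible location of the prize voucher in turn.
If it is in locker 1 (prior 1/3): locker 3 is available, opened with probability 5/6; weight (1/3)·(5/6) = 5/18.
If it is in locker 2 (prior 1/3): only locker 3 is available, probability 1; weight (1/3)·1 = 1/3.
If it is in locker 3 (prior 1/3): the attendant opened locker 3, so this case is ruled out; weight (1/3)·0 = 0.
The weights sum to 11/18.
So P(the prize voucher in locker 2 | the attendant opened locker 3) = (1/3) / (11/18) = 6/11.

6/11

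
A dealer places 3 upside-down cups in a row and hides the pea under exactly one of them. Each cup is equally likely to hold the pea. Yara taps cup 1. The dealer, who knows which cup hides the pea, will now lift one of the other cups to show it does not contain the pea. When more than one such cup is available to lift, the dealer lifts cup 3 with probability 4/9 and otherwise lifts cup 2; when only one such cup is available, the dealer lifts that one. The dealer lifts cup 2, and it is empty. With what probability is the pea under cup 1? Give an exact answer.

5/14

Consider each possible location of the pea in turn.
If it is under cup 1 (prior 1/3): cup 3 is available but not opened, probability 5/9; weight (1/3)·(5/9) = 5/27.
If it is under cup 2 (prior 1/3): the dealer opened cup 2, so this case is ruled out; weight (1/3)·0 = 0.
If it is under cup 3 (prior 1/3): only cup 2 is available, probability 1; weight (1/3)·1 = 1/3.
The weights sum to 14/27.
So P(the pea under cup 1 | the dealer opened cup 2) = (5/27) / (14/27) = 5/14.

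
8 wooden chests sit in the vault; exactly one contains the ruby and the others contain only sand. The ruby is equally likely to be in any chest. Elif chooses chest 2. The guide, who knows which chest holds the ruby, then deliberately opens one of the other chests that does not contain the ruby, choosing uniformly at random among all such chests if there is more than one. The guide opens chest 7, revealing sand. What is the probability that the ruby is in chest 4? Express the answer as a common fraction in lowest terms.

Consider each possible location of the ruby in turn.
If it is in any of chests 1, 3, 4, 5, 6, and 8 (prior 1/8 each): the guide has 6 equally likely choices, so probability 1/6; weight (1/8)·(1/6) = 1/48 each.
If it is in chest 2 (prior 1/8): the guide has 7 equally likely choices, so probability 1/7; weight (1/8)·(1/7) = 1/56.
If it is in chest 7 (prior 1/8): the guide opened chest 7, so this case is ruled out; weight (1/8)·0 = 0.
The weights sum to 1/7.
So P(the ruby in chest 4 | the guide opened chest 7) = (1/48) / (1/7) = 7/48.

7/48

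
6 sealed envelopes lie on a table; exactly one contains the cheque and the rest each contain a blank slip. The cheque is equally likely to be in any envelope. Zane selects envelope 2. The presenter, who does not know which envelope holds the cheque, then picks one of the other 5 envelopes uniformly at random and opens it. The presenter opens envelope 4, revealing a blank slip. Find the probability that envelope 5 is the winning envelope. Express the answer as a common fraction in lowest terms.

Condition on the true location of the cheque.
If it is in any of envelopes 1, 2, 3, 5, and 6 (prior 1/6 each): the presenter picks envelope 4 with probability 1/5 regardless, and it is not the prize; weight (1/6)·(1/5) = 1/30 each.
If it is in envelope 4 (prior 1/6): the presenter opened envelope 4, so this case is ruled out; weight (1/6)·0 = 0.
The weights sum to 1/6.
So P(the cheque in envelope 5 | the presenter opened envelope 4) = (1/30) / (1/6) = 1/5.

1/5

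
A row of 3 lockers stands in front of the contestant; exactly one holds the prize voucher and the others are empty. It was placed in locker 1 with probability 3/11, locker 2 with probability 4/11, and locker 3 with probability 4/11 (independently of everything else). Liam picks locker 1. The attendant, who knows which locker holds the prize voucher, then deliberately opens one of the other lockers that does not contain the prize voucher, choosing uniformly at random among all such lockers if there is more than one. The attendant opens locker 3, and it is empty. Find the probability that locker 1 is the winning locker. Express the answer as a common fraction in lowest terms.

Consider each possible location of the prize voucher in turn.
If it is in locker 1 (prior 3/11): the attendant has 2 equally likely choices, so probability 1/2; weight (3/11)·(1/2) = 3/22.
If it is in locker 2 (prior 4/11): the attendant has no choice, probability 1; weight (4/11)·1 = 4/11.
If it is in locker 3 (prior 4/11): the attendant opened locker 3, so this case is ruled out; weight (4/11)·0 = 0.
The weights sum to 1/2.
So P(the prize voucher in locker 1 | the attendant opened locker 3) = (3/22) / (1/2) = 3/11.

3/11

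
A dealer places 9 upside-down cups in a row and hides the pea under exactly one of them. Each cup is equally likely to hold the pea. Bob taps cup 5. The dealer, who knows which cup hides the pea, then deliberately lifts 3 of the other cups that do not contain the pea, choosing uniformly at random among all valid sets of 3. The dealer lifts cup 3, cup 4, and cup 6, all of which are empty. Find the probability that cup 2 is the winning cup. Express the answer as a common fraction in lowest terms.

Condition on the true location of the pea.
If it is under any of cups 1, 2, 7, 8, and 9 (prior 1/9 each): the dealer has 35 equally likely choices, so probability 1/35; weight (1/9)·(1/35) = 1/315 each.
If it is under any of cups 3, 4, and 6 (prior 1/9 each): that cup was opened and seen not to hold the prize — ruled out; weight (1/9)·0 = 0 each.
If it is under cup 5 (prior 1/9): the dealer has 56 equally likely choices, so probability 1/56; weight (1/9)·(1/56) = 1/504.
The weights sum to 1/56.
So P(the pea under cup 2 | the dealer opened cup 3, cup 4, and cup 6) = (1/315) / (1/56) = 8/45.

8/45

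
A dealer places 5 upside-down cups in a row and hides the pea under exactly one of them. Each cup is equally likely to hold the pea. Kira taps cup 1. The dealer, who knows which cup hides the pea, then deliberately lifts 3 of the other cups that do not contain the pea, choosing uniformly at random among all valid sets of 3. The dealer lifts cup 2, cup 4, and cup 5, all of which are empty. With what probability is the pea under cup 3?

Condition on the true location of the pea.
If it is under cup 1 (prior 1/5): the dealer has 4 equally likely choices, so probability 1/4; weight (1/5)·(1/4) = 1/20.
If it is under any of cups 2, 4, and 5 (prior 1/5 each): that cup was opened and seen not to hold the prize — ruled out; weight (1/5)·0 = 0 each.
If it is under cup 3 (prior 1/5): the dealer has no choice, probability 1; weight (1/5)·1 = 1/5.
The weights sum to 1/4.
So P(the pea under cup 3 | the dealer opened cup 2, cup 4, and cup 5) = (1/5) / (1/4) = 4/5.

4/5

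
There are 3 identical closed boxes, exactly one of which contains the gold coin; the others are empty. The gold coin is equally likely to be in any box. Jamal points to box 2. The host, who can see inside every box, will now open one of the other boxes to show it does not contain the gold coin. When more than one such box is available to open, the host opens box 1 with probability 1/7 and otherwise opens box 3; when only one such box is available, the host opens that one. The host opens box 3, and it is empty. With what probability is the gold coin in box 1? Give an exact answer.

Consider each possible location of the gold coin in turn.
If it is in box 1 (prior 1/3): only box 3 is available, probability 1; weight (1/3)·1 = 1/3.
If it is in box 2 (prior 1/3): box 1 is available but not opened, probability 6/7; weight (1/3)·(6/7) = 2/7.
If it is in box 3 (prior 1/3): the host opened box 3, so this case is ruled out; weight (1/3)·0 = 0.
The weights sum to 13/21.
So P(the gold coin in box 1 | the host opened box 3) = (1/3) / (13/21) = 7/13.

7/13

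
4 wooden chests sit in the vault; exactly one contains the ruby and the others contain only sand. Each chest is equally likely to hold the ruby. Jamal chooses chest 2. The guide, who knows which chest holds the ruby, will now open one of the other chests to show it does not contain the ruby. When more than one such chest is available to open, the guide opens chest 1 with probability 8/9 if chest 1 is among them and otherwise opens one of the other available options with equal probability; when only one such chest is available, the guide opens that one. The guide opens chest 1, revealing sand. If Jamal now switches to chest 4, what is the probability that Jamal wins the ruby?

1/3

Condition on the true location of the ruby.
If it is in chest 1 (prior 1/4): the guide opened chest 1, so this case is ruled out; weight (1/4)·0 = 0.
If it is in any of chests 2, 3, and 4 (prior 1/4 each): chest 1 is available, opened with probability 8/9; weight (1/4)·(8/9) = 2/9 each.
The weights sum to 2/3.
So P(the ruby in chest 4 | the guide opened chest 1) = (2/9) / (2/3) = 1/3.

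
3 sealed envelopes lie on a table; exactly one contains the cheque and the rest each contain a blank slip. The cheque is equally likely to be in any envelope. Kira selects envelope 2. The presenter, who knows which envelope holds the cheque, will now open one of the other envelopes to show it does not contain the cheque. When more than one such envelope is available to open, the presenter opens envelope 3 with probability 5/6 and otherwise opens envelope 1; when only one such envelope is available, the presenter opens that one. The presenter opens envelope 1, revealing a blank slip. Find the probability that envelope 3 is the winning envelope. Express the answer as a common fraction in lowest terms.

6/7

Apply Bayes' rule, conditioning on where the cheque actually is.
If it is in envelope 1 (prior 1/3): the presenter opened envelope 1, so this case is ruled out; weight (1/3)·0 = 0.
If it is in envelope 2 (prior 1/3): envelope 3 is available but not opened, probability 1/6; weight (1/3)·(1/6) = 1/18.
If it is in envelope 3 (prior 1/3): only envelope 1 is available, probability 1; weight (1/3)·1 = 1/3.
The weights sum to 7/18.
So P(the cheque in envelope 3 | the presenter opened envelope 1) = (1/3) / (7/18) = 6/7.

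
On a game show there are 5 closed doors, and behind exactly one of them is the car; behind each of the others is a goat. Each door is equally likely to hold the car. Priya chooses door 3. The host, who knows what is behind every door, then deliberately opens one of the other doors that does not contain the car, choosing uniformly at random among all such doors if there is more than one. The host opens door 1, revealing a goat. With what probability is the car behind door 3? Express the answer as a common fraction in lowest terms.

1/5

Condition on the true location of the car.
If it is behind door 1 (prior 1/5): the host opened door 1, so this case is ruled out; weight (1/5)·0 = 0.
If it is behind any of doors 2, 4, and 5 (prior 1/5 each): the host has 3 equally likely choices, so probability 1/3; weight (1/5)·(1/3) = 1/15 each.
If it is behind door 3 (prior 1/5): the host has 4 equally likely choices, so probability 1/4; weight (1/5)·(1/4) = 1/20.
The weights sum to 1/4.
So P(the car behind door 3 | the host opened door 1) = (1/20) / (1/4) = 1/5.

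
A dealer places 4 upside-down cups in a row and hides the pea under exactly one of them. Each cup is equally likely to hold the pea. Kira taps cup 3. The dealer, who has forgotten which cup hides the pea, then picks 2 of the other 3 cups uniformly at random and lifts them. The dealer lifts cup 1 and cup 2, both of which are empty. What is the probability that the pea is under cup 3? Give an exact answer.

1/2

Consider each possible location of the pea in turn.
If it is under either of cups 1 and 2 (prior 1/4 each): that cup was opened and seen not to hold the prize — ruled out; weight (1/4)·0 = 0 each.
If it is under either of cups 3 and 4 (prior 1/4 each): the dealer picks exactly this set with probability 1/3 regardless, and none is the prize; weight (1/4)·(1/3) = 1/12 each.
The weights sum to 1/6.
So P(the pea under cup 3 | the dealer opened cup 1 and cup 2) = (1/12) / (1/6) = 1/2.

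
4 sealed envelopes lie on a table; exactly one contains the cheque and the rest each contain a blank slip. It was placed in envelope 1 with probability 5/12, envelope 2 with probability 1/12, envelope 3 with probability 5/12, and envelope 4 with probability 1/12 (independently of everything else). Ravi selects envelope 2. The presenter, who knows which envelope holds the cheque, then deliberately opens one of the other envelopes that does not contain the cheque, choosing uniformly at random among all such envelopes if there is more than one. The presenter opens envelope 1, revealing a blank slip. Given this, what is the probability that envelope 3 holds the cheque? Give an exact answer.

3/4

Consider each possible location of the cheque in turn.
If it is in envelope 1 (prior 5/12): the presenter opened envelope 1, so this case is ruled out; weight (5/12)·0 = 0.
If it is in envelope 2 (prior 1/12): the presenter has 3 equally likely choices, so probability 1/3; weight (1/12)·(1/3) = 1/36.
If it is in envelope 3 (prior 5/12): the presenter has 2 equally likely choices, so probability 1/2; weight (5/12)·(1/2) = 5/24.
If it is in envelope 4 (prior 1/12): the presenter has 2 equally likely choices, so probability 1/2; weight (1/12)·(1/2) = 1/24.
The weights sum to 5/18.
So P(the cheque in envelope 3 | the presenter opened envelope 1) = (5/24) / (5/18) = 3/4.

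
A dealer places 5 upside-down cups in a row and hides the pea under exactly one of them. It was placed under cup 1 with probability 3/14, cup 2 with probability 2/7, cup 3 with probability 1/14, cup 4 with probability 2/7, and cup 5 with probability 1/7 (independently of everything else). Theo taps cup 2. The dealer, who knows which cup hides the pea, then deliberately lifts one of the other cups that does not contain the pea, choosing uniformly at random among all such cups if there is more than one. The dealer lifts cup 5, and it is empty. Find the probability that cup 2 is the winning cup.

Condition on the true location of the pea.
If it is under cup 1 (prior 3/14): the dealer has 3 equally likely choices, so probability 1/3; weight (3/14)·(1/3) = 1/14.
If it is under cup 2 (prior 2/7): the dealer has 4 equally likely choices, so probability 1/4; weight (2/7)·(1/4) = 1/14.
If it is under cup 3 (prior 1/14): the dealer has 3 equally likely choices, so probability 1/3; weight (1/14)·(1/3) = 1/42.
If it is under cup 4 (prior 2/7): the dealer has 3 equally likely choices, so probability 1/3; weight (2/7)·(1/3) = 2/21.
If it is under cup 5 (prior 1/7): the dealer opened cup 5, so this case is ruled out; weight (1/7)·0 = 0.
The weights sum to 11/42.
So P(the pea under cup 2 | the dealer opened cup 5) = (1/14) / (11/42) = 3/11.

3/11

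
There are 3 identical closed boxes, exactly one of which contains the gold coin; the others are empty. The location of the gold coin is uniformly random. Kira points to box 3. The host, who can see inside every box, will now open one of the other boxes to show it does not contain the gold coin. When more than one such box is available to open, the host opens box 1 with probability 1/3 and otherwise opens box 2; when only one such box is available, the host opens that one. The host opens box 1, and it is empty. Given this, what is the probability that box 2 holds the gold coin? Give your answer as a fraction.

Consider each possible location of the gold coin in turn.
If it is in box 1 (prior 1/3): the host opened box 1, so this case is ruled out; weight (1/3)·0 = 0.
If it is in box 2 (prior 1/3): only box 1 is available, probability 1; weight (1/3)·1 = 1/3.
If it is in box 3 (prior 1/3): box 1 is available, opened with probability 1/3; weight (1/3)·(1/3) = 1/9.
The weights sum to 4/9.
So P(the gold coin in box 2 | the host opened box 1) = (1/3) / (4/9) = 3/4.

3/4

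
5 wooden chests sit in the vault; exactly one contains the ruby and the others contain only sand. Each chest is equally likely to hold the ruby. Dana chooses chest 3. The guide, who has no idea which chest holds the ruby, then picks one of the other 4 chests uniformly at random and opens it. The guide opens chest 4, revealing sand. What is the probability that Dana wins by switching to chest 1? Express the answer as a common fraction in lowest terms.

1/4

Because the guide chose which chest to open without knowing where the ruby is, the choice is independent of the prize location. Learning that chest 4 does not hold the ruby simply rules out that one location and leaves the remaining 4 chests still equally likely by symmetry.
So P(the ruby in chest 1) = 1/4.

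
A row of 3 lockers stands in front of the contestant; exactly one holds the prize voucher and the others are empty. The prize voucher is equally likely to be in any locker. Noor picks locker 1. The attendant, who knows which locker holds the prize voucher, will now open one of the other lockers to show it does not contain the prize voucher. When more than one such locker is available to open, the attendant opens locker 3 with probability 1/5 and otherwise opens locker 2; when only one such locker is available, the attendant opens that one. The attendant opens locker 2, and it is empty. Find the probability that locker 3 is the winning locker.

Condition on the true location of the prize voucher.
If it is in locker 1 (prior 1/3): locker 3 is available but not opened, probability 4/5; weight (1/3)·(4/5) = 4/15.
If it is in locker 2 (prior 1/3): the attendant opened locker 2, so this case is ruled out; weight (1/3)·0 = 0.
If it is in locker 3 (prior 1/3): only locker 2 is available, probability 1; weight (1/3)·1 = 1/3.
The weights sum to 3/5.
So P(the prize voucher in locker 3 | the attendant opened locker 2) = (1/3) / (3/5) = 5/9.

5/9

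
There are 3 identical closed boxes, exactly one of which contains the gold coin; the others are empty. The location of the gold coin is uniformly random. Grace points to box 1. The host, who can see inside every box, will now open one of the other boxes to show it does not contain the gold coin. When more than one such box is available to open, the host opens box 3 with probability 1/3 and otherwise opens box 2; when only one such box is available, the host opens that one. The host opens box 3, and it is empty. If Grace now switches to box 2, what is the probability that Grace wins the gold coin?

3/4

Condition on the true location of the gold coin.
If it is in box 1 (prior 1/3): box 3 is available, opened with probability 1/3; weight (1/3)·(1/3) = 1/9.
If it is in box 2 (prior 1/3): only box 3 is available, probability 1; weight (1/3)·1 = 1/3.
If it is in box 3 (prior 1/3): the host opened box 3, so this case is ruled out; weight (1/3)·0 = 0.
The weights sum to 4/9.
So P(the gold coin in box 2 | the host opened box 3) = (1/3) / (4/9) = 3/4.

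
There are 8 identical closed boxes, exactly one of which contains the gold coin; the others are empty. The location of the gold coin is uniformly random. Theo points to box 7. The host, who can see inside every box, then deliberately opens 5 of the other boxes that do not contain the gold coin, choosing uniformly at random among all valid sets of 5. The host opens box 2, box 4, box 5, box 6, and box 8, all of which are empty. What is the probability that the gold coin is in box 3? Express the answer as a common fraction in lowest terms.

7/16

Condition on the true location of the gold coin.
If it is in either of boxes 1 and 3 (prior 1/8 each): the host has 6 equally likely choices, so probability 1/6; weight (1/8)·(1/6) = 1/48 each.
If it is in any of boxes 2, 4, 5, 6, and 8 (prior 1/8 each): that box was opened and seen not to hold the prize — ruled out; weight (1/8)·0 = 0 each.
If it is in box 7 (prior 1/8): the host has 21 equally likely choices, so probability 1/21; weight (1/8)·(1/21) = 1/168.
The weights sum to 1/21.
So P(the gold coin in box 3 | the host opened box 2, box 4, box 5, box 6, and box 8) = (1/48) / (1/21) = 7/16.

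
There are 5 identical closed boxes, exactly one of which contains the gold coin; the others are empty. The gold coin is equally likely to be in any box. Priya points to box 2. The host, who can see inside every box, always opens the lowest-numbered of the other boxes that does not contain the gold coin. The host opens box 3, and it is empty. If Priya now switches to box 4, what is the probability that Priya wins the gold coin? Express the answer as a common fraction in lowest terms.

Consider each possible location of the gold coin in turn.
If it is in box 1 (prior 1/5): box 3 is the lowest-numbered option available, probability 1; weight (1/5)·1 = 1/5.
If it is in any of boxes 2, 4, and 5 (prior 1/5 each): the host would have opened box 1 instead, probability 0; weight (1/5)·0 = 0 each.
If it is in box 3 (prior 1/5): the host opened box 3, so this case is ruled out; weight (1/5)·0 = 0.
The weights sum to 1/5.
So P(the gold coin in box 4 | the host opened box 3) = 0 / (1/5) = 0.

0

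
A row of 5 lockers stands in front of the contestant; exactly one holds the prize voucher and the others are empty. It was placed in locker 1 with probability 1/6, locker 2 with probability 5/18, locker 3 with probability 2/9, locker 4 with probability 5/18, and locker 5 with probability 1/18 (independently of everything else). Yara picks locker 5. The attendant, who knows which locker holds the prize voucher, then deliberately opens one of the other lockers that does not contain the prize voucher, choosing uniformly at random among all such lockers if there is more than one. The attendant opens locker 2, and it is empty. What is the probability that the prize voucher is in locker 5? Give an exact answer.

Apply Bayes' rule, conditioning on where the prize voucher actually is.
If it is in locker 1 (prior 1/6): the attendant has 3 equally likely choices, so probability 1/3; weight (1/6)·(1/3) = 1/18.
If it is in locker 2 (prior 5/18): the attendant opened locker 2, so this case is ruled out; weight (5/18)·0 = 0.
If it is in locker 3 (prior 2/9): the attendant has 3 equally likely choices, so probability 1/3; weight (2/9)·(1/3) = 2/27.
If it is in locker 4 (prior 5/18): the attendant has 3 equally likely choices, so probability 1/3; weight (5/18)·(1/3) = 5/54.
If it is in locker 5 (prior 1/18): the attendant has 4 equally likely choices, so probability 1/4; weight (1/18)·(1/4) = 1/72.
The weights sum to 17/72.
So P(the prize voucher in locker 5 | the attendant opened locker 2) = (1/72) / (17/72) = 1/17.

1/17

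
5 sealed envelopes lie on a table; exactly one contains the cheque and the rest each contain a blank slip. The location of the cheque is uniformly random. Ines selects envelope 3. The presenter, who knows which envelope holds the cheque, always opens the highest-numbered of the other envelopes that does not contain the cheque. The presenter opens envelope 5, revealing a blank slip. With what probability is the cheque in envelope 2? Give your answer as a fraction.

1/4

Apply Bayes' rule, conditioning on where the cheque actually is.
If it is in any of envelopes 1, 2, 3, and 4 (prior 1/5 each): envelope 5 is the highest-numbered option available, probability 1; weight (1/5)·1 = 1/5 each.
If it is in envelope 5 (prior 1/5): the presenter opened envelope 5, so this case is ruled out; weight (1/5)·0 = 0.
The weights sum to 4/5.
So P(the cheque in envelope 2 | the presenter opened envelope 5) = (1/5) / (4/5) = 1/4.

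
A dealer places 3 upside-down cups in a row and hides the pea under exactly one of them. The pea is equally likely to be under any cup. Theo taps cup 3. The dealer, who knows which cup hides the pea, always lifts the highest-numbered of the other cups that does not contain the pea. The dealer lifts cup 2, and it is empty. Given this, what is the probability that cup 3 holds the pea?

Apply Bayes' rule, conditioning on where the pea actually is.
If it is under either of cups 1 and 3 (prior 1/3 each): cup 2 is the highest-numbered option available, probability 1; weight (1/3)·1 = 1/3 each.
If it is under cup 2 (prior 1/3): the dealer opened cup 2, so this case is ruled out; weight (1/3)·0 = 0.
The weights sum to 2/3.
So P(the pea under cup 3 | the dealer opened cup 2) = (1/3) / (2/3) = 1/2.

1/2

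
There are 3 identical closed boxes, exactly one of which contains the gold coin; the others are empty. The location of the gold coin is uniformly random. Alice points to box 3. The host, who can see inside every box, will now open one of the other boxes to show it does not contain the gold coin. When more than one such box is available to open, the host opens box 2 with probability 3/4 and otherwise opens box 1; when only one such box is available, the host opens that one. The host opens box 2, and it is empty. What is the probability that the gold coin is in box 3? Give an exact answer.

3/7

Consider each possible location of the gold coin in turn.
If it is in box 1 (prior 1/3): only box 2 is available, probability 1; weight (1/3)·1 = 1/3.
If it is in box 2 (prior 1/3): the host opened box 2, so this case is ruled out; weight (1/3)·0 = 0.
If it is in box 3 (prior 1/3): box 2 is available, opened with probability 3/4; weight (1/3)·(3/4) = 1/4.
The weights sum to 7/12.
So P(the gold coin in box 3 | the host opened box 2) = (1/4) / (7/12) = 3/7.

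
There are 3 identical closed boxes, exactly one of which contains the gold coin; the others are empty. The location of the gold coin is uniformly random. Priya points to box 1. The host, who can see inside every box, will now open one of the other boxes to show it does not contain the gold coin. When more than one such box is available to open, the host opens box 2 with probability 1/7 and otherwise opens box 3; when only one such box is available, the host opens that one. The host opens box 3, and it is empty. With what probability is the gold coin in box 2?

Apply Bayes' rule, conditioning on where the gold coin actually is.
If it is in box 1 (prior 1/3): box 2 is available but not opened, probability 6/7; weight (1/3)·(6/7) = 2/7.
If it is in box 2 (prior 1/3): only box 3 is available, probability 1; weight (1/3)·1 = 1/3.
If it is in box 3 (prior 1/3): the host opened box 3, so this case is ruled out; weight (1/3)·0 = 0.
The weights sum to 13/21.
So P(the gold coin in box 2 | the host opened box 3) = (1/3) / (13/21) = 7/13.

7/13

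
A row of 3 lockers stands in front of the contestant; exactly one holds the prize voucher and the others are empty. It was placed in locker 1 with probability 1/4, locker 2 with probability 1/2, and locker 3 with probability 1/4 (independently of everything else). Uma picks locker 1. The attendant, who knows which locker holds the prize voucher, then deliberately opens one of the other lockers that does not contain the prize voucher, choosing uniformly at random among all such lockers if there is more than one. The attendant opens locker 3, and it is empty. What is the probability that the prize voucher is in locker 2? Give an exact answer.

Apply Bayes' rule, conditioning on where the prize voucher actually is.
If it is in locker 1 (prior 1/4): the attendant has 2 equally likely choices, so probability 1/2; weight (1/4)·(1/2) = 1/8.
If it is in locker 2 (prior 1/2): the attendant has no choice, probability 1; weight (1/2)·1 = 1/2.
If it is in locker 3 (prior 1/4): the attendant opened locker 3, so this case is ruled out; weight (1/4)·0 = 0.
The weights sum to 5/8.
So P(the prize voucher in locker 2 | the attendant opened locker 3) = (1/2) / (5/8) = 4/5.

4/5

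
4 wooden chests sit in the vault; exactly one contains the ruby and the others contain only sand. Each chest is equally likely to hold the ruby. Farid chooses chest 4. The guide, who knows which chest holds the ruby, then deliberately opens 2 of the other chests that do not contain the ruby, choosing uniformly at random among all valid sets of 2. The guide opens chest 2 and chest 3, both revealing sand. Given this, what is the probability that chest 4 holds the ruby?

Consider each possible location of the ruby in turn.
If it is in chest 1 (prior 1/4): the guide has no choice, probability 1; weight (1/4)·1 = 1/4.
If it is in either of chests 2 and 3 (prior 1/4 each): that chest was opened and seen not to hold the prize — ruled out; weight (1/4)·0 = 0 each.
If it is in chest 4 (prior 1/4): the guide has 3 equally likely choices, so probability 1/3; weight (1/4)·(1/3) = 1/12.
The weights sum to 1/3.
So P(the ruby in chest 4 | the guide opened chest 2 and chest 3) = (1/12) / (1/3) = 1/4.

1/4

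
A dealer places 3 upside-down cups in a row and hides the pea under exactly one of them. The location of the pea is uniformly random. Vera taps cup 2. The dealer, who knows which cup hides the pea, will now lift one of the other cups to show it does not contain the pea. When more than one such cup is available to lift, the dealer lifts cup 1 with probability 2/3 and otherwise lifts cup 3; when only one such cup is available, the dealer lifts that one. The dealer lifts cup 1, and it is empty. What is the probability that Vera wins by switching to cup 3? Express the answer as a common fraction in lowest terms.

Condition on the true location of the pea.
If it is under cup 1 (prior 1/3): the dealer opened cup 1, so this case is ruled out; weight (1/3)·0 = 0.
If it is under cup 2 (prior 1/3): cup 1 is available, opened with probability 2/3; weight (1/3)·(2/3) = 2/9.
If it is under cup 3 (prior 1/3): only cup 1 is available, probability 1; weight (1/3)·1 = 1/3.
The weights sum to 5/9.
So P(the pea under cup 3 | the dealer opened cup 1) = (1/3) / (5/9) = 3/5.

3/5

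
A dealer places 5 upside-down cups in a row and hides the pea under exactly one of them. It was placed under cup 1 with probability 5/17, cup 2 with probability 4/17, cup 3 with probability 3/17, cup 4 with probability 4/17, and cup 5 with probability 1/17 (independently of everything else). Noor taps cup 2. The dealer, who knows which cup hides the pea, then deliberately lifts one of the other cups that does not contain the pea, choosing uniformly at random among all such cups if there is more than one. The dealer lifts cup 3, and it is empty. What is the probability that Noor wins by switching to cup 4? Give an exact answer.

4/13

Apply Bayes' rule, conditioning on where the pea actually is.
If it is under cup 1 (prior 5/17): the dealer has 3 equally likely choices, so probability 1/3; weight (5/17)·(1/3) = 5/51.
If it is under cup 2 (prior 4/17): the dealer has 4 equally likely choices, so probability 1/4; weight (4/17)·(1/4) = 1/17.
If it is under cup 3 (prior 3/17): the dealer opened cup 3, so this case is ruled out; weight (3/17)·0 = 0.
If it is under cup 4 (prior 4/17): the dealer has 3 equally likely choices, so probability 1/3; weight (4/17)·(1/3) = 4/51.
If it is under cup 5 (prior 1/17): the dealer has 3 equally likely choices, so probability 1/3; weight (1/17)·(1/3) = 1/51.
The weights sum to 13/51.
So P(the pea under cup 4 | the dealer opened cup 3) = (4/51) / (13/51) = 4/13.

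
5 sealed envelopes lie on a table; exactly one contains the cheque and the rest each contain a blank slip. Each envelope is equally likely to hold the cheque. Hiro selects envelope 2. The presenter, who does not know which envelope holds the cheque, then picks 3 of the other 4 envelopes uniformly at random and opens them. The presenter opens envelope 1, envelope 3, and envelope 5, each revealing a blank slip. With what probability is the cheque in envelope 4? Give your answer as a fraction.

1/2

Because the presenter chose which envelopes to open without knowing where the cheque is, the choice is independent of the prize location. Learning that none of the 3 opened envelopes holds the cheque simply rules out those 3 locations and leaves the remaining 2 envelopes still equally likely by symmetry.
So P(the cheque in envelope 4) = 1/2.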